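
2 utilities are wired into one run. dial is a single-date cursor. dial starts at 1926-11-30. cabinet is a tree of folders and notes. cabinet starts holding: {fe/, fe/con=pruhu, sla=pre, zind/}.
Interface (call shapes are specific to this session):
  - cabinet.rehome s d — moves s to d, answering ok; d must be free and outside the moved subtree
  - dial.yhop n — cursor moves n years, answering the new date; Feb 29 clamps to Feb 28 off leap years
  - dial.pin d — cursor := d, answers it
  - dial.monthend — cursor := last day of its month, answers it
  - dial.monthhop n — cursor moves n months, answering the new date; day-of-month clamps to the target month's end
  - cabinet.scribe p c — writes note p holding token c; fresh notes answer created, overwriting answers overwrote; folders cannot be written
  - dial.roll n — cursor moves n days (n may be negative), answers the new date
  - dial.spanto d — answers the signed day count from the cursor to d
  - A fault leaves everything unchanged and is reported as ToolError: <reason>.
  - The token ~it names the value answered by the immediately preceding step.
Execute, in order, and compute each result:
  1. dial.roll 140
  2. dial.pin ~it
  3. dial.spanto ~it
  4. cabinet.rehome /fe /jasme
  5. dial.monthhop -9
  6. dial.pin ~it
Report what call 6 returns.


Answer: 1926-07-19

Derivation:
;; 1. roll(n=140) -> 1927-04-19
;; 2. pin(d=~it) -> 1927-04-19
;; 3. spanto(d=~it) -> 0
;; 4. rehome(s=/fe, d=/jasme) -> ok
;; 5. monthhop(n=-9) -> 1926-07-19
;; 6. pin(d=~it) -> 1926-07-19


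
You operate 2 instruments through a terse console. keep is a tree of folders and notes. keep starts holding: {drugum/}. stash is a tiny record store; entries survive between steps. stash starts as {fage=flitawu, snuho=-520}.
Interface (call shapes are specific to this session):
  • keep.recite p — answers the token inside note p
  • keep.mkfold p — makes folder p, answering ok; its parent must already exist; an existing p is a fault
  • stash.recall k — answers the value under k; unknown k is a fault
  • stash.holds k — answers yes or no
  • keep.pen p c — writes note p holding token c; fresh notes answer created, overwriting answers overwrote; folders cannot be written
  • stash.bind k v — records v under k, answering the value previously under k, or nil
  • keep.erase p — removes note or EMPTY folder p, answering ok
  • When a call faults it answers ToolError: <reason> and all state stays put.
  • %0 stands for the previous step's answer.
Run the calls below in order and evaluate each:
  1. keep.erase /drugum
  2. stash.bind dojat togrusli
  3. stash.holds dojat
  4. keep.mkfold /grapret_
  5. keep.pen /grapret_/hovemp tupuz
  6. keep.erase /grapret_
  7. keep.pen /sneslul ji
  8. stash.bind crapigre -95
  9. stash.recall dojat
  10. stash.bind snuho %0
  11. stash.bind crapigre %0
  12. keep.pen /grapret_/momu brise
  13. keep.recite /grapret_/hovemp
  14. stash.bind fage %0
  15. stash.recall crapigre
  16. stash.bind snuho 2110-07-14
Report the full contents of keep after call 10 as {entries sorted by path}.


! 1. keep.erase(p='/drugum') => ok
! 2. stash.bind(k='dojat', v='togrusli') => nil
! 3. stash.holds(k='dojat') => yes
! 4. keep.mkfold(p='/grapret_') => ok
! 5. keep.pen(p='/grapret_/hovemp', c='tupuz') => created
! 6. keep.erase(p='/grapret_') => ToolError: not empty
! 7. keep.pen(p='/sneslul', c='ji') => created
! 8. stash.bind(k='crapigre', v='-95') => nil
! 9. stash.recall(k='dojat') => togrusli
! 10. stash.bind(k='snuho', v='%0') => -520
! 11. stash.bind(k='crapigre', v='%0') => -95
! 12. keep.pen(p='/grapret_/momu', c='brise') => created
! 13. keep.recite(p='/grapret_/hovemp') => tupuz
! 14. stash.bind(k='fage', v='%0') => flitawu
! 15. stash.recall(k='crapigre') => -520
! 16. stash.bind(k='snuho', v='2110-07-14') => togrusli

Answer: {grapret_/, grapret_/hovemp=tupuz, sneslul=ji}


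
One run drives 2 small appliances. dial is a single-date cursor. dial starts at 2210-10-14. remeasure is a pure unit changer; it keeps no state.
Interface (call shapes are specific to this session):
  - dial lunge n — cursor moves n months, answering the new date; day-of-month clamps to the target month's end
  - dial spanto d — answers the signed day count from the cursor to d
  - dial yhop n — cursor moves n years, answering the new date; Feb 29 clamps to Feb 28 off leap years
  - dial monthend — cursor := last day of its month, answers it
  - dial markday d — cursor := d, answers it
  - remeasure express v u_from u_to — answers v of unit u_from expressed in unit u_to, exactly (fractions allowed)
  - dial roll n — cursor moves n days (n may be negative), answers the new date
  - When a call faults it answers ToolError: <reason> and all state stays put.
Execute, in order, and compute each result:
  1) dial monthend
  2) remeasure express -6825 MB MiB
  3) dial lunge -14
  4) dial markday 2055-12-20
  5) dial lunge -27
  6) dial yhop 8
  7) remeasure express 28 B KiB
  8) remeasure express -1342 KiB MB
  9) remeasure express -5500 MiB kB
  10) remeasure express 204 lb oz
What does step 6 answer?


Answer: 2061-09-20

Derivation:
$ dial monthend
  2210-10-31
$ remeasure express v→-6825 u_from→MB u_to→MiB
  -106640625/16384
$ dial lunge n→-14
  2209-08-31
$ dial markday d→2055-12-20
  2055-12-20
$ dial lunge n→-27
  2053-09-20
$ dial yhop n→8
  2061-09-20
$ remeasure express v→28 u_from→B u_to→KiB
  7/256
$ remeasure express v→-1342 u_from→KiB u_to→MB
  -21472/15625
$ remeasure express v→-5500 u_from→MiB u_to→kB
  -5767168
$ remeasure express v→204 u_from→lb u_to→oz
  3264


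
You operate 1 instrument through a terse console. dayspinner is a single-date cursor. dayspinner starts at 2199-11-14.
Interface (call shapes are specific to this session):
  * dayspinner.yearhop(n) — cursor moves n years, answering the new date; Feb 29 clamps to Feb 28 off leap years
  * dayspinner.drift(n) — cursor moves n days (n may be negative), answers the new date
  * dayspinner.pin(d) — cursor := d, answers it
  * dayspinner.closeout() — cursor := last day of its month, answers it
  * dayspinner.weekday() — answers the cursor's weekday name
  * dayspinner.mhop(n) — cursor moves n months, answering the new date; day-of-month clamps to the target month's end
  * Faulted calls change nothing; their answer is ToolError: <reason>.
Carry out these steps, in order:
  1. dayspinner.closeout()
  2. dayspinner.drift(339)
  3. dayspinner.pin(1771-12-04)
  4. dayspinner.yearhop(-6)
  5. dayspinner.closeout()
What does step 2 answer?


==> dayspinner.closeout()
<== 2199-11-30
==> dayspinner.drift(339)
<== 2200-11-04
==> dayspinner.pin(1771-12-04)
<== 1771-12-04
==> dayspinner.yearhop(-6)
<== 1765-12-04
==> dayspinner.closeout()
<== 1765-12-31

Answer: 2200-11-04


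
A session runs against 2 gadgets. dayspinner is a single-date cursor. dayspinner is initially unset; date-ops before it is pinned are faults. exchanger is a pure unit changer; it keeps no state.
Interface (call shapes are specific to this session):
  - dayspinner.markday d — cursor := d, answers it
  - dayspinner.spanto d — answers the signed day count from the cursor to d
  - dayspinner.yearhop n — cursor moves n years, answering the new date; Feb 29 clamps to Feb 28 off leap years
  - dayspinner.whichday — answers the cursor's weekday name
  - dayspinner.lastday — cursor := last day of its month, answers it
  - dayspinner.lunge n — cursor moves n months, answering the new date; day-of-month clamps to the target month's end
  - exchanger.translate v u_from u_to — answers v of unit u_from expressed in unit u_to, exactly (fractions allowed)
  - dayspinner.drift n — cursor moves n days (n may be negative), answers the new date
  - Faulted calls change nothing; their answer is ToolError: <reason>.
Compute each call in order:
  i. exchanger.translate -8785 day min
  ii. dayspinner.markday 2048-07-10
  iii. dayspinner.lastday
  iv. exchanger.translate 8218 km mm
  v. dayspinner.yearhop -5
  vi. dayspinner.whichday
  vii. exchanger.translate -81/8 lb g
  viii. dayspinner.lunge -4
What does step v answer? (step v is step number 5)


// 1. exchanger.translate(v=-8785, u_from=day, u_to=min) ~> -12650400
// 2. dayspinner.markday(d=2048-07-10) ~> 2048-07-10
// 3. dayspinner.lastday() ~> 2048-07-31
// 4. exchanger.translate(v=8218, u_from=km, u_to=mm) ~> 8218000000
// 5. dayspinner.yearhop(n=-5) ~> 2043-07-31
// 6. dayspinner.whichday() ~> Friday
// 7. exchanger.translate(v=-81/8, u_from=lb, u_to=g) ~> -3674098197/800000
// 8. dayspinner.lunge(n=-4) ~> 2043-03-31

Answer: 2043-07-31


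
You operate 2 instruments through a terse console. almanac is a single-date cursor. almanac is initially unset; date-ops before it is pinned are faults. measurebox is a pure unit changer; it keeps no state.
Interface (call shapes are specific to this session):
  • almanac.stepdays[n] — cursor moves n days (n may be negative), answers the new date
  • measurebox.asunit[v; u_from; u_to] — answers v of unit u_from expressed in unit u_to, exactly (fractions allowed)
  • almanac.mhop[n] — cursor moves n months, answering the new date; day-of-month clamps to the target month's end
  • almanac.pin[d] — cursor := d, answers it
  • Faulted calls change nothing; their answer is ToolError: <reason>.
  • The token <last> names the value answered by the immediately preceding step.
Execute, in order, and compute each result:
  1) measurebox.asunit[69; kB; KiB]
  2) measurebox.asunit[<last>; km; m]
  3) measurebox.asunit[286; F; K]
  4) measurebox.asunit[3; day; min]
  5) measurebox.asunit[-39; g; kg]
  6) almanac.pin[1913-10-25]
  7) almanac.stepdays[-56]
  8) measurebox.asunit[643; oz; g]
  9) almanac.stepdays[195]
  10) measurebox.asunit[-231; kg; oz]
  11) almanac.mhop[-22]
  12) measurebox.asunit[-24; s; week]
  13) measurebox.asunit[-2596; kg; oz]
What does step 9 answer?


Answer: 1914-03-13

Derivation:
>> measurebox.asunit(v=69, u_from=kB, u_to=KiB)
<< 8625/128
>> measurebox.asunit(v=<last>, u_from=km, u_to=m)
<< 1078125/16
>> measurebox.asunit(v=286, u_from=F, u_to=K)
<< 74567/180
>> measurebox.asunit(v=3, u_from=day, u_to=min)
<< 4320
>> measurebox.asunit(v=-39, u_from=g, u_to=kg)
<< -39/1000
>> almanac.pin(d=1913-10-25)
<< 1913-10-25
>> almanac.stepdays(n=-56)
<< 1913-08-30
>> measurebox.asunit(v=643, u_from=oz, u_to=g)
<< 29165989391/1600000
>> almanac.stepdays(n=195)
<< 1914-03-13
>> measurebox.asunit(v=-231, u_from=kg, u_to=oz)
<< -4800000000/589081
>> almanac.mhop(n=-22)
<< 1912-05-13
>> measurebox.asunit(v=-24, u_from=s, u_to=week)
<< -1/25200
>> measurebox.asunit(v=-2596, u_from=kg, u_to=oz)
<< -377600000000/4123567


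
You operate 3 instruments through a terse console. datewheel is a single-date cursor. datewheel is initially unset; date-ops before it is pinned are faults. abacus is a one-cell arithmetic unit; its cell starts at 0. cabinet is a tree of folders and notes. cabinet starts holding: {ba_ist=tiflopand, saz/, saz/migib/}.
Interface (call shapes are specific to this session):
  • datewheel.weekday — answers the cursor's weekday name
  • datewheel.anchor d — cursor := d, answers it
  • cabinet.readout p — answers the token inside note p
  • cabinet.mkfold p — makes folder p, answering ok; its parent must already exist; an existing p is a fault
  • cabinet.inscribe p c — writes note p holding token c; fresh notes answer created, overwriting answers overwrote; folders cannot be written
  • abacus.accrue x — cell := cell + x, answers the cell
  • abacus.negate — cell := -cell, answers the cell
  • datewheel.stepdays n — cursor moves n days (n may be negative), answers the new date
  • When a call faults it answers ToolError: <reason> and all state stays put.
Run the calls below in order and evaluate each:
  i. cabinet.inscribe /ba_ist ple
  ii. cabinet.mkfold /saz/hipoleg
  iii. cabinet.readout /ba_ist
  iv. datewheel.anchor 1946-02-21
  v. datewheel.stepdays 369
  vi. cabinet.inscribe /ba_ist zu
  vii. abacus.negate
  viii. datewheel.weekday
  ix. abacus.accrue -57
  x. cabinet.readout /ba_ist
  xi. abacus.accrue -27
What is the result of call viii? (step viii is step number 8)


Answer: Tuesday

Derivation:
>>> cabinet.inscribe /ba_ist ple
= overwrote
>>> cabinet.mkfold /saz/hipoleg
= ok
>>> cabinet.readout /ba_ist
= ple
>>> datewheel.anchor 1946-02-21
= 1946-02-21
>>> datewheel.stepdays 369
= 1947-02-25
>>> cabinet.inscribe /ba_ist zu
= overwrote
>>> abacus.negate
= 0
>>> datewheel.weekday
= Tuesday
>>> abacus.accrue -57
= -57
>>> cabinet.readout /ba_ist
= zu
>>> abacus.accrue -27
= -84


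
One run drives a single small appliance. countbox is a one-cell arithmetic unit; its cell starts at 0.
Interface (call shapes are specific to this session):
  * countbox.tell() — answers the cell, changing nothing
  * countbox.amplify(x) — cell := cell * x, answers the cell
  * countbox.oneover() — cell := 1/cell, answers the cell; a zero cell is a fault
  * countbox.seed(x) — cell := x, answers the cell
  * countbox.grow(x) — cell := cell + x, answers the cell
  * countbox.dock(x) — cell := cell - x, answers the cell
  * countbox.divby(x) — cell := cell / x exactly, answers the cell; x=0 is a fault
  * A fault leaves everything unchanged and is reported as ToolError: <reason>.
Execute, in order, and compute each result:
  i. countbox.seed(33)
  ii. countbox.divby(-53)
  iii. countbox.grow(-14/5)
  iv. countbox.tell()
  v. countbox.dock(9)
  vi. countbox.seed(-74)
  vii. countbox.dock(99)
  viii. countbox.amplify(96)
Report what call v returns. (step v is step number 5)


Answer: -3292/265

Derivation:
// countbox.seed(x→33) -> 33
// countbox.divby(x→-53) -> -33/53
// countbox.grow(x→-14/5) -> -907/265
// countbox.tell() -> -907/265
// countbox.dock(x→9) -> -3292/265
// countbox.seed(x→-74) -> -74
// countbox.dock(x→99) -> -173
// countbox.amplify(x→96) -> -16608


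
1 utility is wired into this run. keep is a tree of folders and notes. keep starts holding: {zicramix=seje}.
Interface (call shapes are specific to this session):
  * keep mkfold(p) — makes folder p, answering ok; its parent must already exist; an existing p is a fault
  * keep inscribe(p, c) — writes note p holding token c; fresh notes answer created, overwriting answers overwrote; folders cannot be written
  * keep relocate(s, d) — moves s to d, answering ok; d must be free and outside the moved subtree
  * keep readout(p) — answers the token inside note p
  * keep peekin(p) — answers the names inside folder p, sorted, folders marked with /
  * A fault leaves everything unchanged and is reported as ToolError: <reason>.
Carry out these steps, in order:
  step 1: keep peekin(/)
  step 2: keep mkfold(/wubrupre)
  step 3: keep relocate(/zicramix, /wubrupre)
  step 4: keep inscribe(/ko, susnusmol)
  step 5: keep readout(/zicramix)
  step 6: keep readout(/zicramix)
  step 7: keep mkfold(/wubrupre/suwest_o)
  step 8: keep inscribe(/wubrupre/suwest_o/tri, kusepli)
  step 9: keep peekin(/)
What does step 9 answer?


Answer: [ko, wubrupre/, zicramix]

Derivation:
→ keep peekin(/)
← [zicramix]
→ keep mkfold(/wubrupre)
← ok
→ keep relocate(/zicramix, /wubrupre)
← ToolError: exists
→ keep inscribe(/ko, susnusmol)
← created
→ keep readout(/zicramix)
← seje
→ keep readout(/zicramix)
← seje
→ keep mkfold(/wubrupre/suwest_o)
← ok
→ keep inscribe(/wubrupre/suwest_o/tri, kusepli)
← created
→ keep peekin(/)
← [ko, wubrupre/, zicramix]


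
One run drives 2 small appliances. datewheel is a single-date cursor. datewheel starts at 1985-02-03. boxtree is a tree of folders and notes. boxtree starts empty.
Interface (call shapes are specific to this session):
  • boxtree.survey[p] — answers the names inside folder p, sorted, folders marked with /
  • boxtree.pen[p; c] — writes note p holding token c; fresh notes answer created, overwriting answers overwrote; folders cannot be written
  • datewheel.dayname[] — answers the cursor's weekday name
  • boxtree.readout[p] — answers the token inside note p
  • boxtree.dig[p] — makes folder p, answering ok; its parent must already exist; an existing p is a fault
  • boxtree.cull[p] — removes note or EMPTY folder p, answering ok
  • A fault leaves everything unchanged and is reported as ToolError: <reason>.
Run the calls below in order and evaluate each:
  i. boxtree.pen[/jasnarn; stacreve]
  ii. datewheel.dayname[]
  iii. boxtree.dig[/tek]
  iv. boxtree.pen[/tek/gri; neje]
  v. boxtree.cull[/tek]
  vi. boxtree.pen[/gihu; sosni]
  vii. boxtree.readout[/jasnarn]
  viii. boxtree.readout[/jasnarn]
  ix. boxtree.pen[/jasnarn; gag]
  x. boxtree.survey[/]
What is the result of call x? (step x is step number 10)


Answer: [gihu, jasnarn, tek/]

Derivation:
Step: pen[p→/jasnarn; c→stacreve]
Result: created
Step: dayname[]
Result: Sunday
Step: dig[p→/tek]
Result: ok
Step: pen[p→/tek/gri; c→neje]
Result: created
Step: cull[p→/tek]
Result: ToolError: not empty
Step: pen[p→/gihu; c→sosni]
Result: created
Step: readout[p→/jasnarn]
Result: stacreve
Step: readout[p→/jasnarn]
Result: stacreve
Step: pen[p→/jasnarn; c→gag]
Result: overwrote
Step: survey[p→/]
Result: [gihu, jasnarn, tek/]


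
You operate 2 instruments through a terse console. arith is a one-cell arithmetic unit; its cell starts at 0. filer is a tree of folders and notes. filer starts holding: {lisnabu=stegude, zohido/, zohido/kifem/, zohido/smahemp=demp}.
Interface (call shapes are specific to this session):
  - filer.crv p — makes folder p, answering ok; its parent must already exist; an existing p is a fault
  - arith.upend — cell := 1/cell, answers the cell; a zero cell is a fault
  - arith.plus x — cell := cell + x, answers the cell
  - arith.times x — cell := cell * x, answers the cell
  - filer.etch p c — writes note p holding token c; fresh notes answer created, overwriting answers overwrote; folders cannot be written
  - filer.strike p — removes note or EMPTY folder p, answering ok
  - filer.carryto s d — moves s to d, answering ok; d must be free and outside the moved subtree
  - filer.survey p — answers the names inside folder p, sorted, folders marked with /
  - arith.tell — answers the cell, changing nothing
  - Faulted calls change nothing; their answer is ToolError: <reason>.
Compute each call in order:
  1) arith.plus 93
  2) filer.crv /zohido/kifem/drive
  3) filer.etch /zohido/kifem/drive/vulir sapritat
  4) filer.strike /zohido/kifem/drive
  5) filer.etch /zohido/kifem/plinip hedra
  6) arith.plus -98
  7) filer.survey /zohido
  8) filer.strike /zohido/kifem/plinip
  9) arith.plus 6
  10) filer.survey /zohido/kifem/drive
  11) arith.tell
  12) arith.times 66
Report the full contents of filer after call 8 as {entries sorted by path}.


I use arith.plus(x='93'), and get 93.
I invoke filer.crv(p='/zohido/kifem/drive'): ok.
I use filer.etch(p='/zohido/kifem/drive/vulir', c='sapritat'), and observe created.
I run filer.strike(p='/zohido/kifem/drive'), → ToolError: not empty.
I run filer.etch(p='/zohido/kifem/plinip', c='hedra'), and observe created.
I invoke arith.plus(x='-98'), and see -5.
I run filer.survey(p='/zohido'), and observe [kifem/, smahemp].
I use filer.strike(p='/zohido/kifem/plinip'), yielding ok.
Invoking arith.plus(x='6'), → 1.
Then filer.survey(p='/zohido/kifem/drive'), which returns [vulir].
Now I run arith.tell, which returns 1.
Then arith.times(x='66'), giving 66.

Answer: {lisnabu=stegude, zohido/, zohido/kifem/, zohido/kifem/drive/, zohido/kifem/drive/vulir=sapritat, zohido/smahemp=demp}


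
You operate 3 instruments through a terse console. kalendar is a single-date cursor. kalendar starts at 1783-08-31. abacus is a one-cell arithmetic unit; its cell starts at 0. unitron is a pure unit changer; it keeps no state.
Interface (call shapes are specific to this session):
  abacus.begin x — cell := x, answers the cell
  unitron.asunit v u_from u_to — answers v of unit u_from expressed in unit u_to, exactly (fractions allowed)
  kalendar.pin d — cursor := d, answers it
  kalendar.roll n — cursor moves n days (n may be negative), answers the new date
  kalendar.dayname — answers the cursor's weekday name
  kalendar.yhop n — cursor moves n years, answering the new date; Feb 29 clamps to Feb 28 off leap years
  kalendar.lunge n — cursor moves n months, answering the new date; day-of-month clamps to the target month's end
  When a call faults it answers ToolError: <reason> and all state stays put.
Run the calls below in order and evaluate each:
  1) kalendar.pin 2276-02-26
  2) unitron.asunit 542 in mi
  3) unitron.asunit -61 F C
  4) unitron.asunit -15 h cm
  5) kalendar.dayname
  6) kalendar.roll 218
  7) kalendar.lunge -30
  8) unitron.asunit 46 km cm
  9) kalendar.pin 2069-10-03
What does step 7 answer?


% 1. pin(d=2276-02-26) : 2276-02-26
% 2. asunit(v=542, u_from=in, u_to=mi) : 271/31680
% 3. asunit(v=-61, u_from=F, u_to=C) : -155/3
% 4. asunit(v=-15, u_from=h, u_to=cm) : ToolError: incompatible units
% 5. dayname() : Saturday
% 6. roll(n=218) : 2276-10-01
% 7. lunge(n=-30) : 2274-04-01
% 8. asunit(v=46, u_from=km, u_to=cm) : 4600000
% 9. pin(d=2069-10-03) : 2069-10-03

Answer: 2274-04-01


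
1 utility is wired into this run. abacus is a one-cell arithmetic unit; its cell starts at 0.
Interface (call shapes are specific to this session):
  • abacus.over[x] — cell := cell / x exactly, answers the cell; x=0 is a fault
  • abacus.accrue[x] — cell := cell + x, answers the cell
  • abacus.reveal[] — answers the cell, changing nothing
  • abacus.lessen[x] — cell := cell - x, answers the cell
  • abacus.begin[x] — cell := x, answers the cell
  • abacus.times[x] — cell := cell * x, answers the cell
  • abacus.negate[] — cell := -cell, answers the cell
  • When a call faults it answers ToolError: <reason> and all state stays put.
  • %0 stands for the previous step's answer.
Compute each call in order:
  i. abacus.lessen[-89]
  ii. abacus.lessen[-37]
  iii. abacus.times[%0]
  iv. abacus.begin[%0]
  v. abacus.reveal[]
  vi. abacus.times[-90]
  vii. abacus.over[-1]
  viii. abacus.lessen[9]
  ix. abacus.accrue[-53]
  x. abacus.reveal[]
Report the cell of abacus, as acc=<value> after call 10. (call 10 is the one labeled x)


Answer: acc=1428778

Derivation:
# 1. abacus.lessen(x=-89) => 89
# 2. abacus.lessen(x=-37) => 126
# 3. abacus.times(x=%0) => 15876
# 4. abacus.begin(x=%0) => 15876
# 5. abacus.reveal() => 15876
# 6. abacus.times(x=-90) => -1428840
# 7. abacus.over(x=-1) => 1428840
# 8. abacus.lessen(x=9) => 1428831
# 9. abacus.accrue(x=-53) => 1428778
# 10. abacus.reveal() => 1428778


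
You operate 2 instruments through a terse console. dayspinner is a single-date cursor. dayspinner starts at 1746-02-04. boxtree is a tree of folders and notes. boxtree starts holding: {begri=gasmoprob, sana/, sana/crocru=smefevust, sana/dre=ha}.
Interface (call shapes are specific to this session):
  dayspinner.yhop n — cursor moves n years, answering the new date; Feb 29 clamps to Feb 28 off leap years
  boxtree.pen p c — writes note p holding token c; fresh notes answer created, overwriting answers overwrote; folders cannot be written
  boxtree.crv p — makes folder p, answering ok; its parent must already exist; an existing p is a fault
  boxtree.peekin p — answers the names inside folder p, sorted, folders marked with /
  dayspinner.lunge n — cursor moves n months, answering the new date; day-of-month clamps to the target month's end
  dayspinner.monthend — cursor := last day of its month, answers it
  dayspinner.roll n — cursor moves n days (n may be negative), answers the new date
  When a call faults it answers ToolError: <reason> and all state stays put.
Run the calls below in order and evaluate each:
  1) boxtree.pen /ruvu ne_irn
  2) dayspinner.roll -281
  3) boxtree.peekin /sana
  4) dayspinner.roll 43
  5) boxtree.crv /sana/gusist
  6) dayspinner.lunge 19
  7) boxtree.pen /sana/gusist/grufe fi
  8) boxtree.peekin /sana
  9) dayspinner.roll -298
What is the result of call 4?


CALL boxtree.pen[p→/ruvu; c→ne_irn]
RET  created
CALL dayspinner.roll[n→-281]
RET  1745-04-29
CALL boxtree.peekin[p→/sana]
RET  [crocru, dre]
CALL dayspinner.roll[n→43]
RET  1745-06-11
CALL boxtree.crv[p→/sana/gusist]
RET  ok
CALL dayspinner.lunge[n→19]
RET  1747-01-11
CALL boxtree.pen[p→/sana/gusist/grufe; c→fi]
RET  created
CALL boxtree.peekin[p→/sana]
RET  [crocru, dre, gusist/]
CALL dayspinner.roll[n→-298]
RET  1746-03-19

Answer: 1745-06-11


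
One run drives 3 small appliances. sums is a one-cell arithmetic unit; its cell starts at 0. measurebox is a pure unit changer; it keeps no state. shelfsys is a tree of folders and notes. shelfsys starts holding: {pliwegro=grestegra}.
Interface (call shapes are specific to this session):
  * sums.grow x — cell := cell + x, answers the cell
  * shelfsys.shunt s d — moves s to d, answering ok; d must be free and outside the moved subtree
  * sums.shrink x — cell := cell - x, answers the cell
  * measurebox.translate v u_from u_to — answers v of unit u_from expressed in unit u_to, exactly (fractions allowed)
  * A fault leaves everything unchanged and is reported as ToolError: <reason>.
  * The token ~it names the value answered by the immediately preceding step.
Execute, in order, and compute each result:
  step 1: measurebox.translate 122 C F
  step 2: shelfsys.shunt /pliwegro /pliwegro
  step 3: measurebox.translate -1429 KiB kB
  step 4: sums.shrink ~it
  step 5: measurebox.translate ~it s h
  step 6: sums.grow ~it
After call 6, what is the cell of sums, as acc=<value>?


Answer: acc=41166632/28125

Derivation:
~$ measurebox.translate v→122 u_from→C u_to→F
[out] 1258/5
~$ shelfsys.shunt s→/pliwegro d→/pliwegro
[out] ToolError: exists
~$ measurebox.translate v→-1429 u_from→KiB u_to→kB
[out] -182912/125
~$ sums.shrink x→~it
[out] 182912/125
~$ measurebox.translate v→~it u_from→s u_to→h
[out] 11432/28125
~$ sums.grow x→~it
[out] 41166632/28125


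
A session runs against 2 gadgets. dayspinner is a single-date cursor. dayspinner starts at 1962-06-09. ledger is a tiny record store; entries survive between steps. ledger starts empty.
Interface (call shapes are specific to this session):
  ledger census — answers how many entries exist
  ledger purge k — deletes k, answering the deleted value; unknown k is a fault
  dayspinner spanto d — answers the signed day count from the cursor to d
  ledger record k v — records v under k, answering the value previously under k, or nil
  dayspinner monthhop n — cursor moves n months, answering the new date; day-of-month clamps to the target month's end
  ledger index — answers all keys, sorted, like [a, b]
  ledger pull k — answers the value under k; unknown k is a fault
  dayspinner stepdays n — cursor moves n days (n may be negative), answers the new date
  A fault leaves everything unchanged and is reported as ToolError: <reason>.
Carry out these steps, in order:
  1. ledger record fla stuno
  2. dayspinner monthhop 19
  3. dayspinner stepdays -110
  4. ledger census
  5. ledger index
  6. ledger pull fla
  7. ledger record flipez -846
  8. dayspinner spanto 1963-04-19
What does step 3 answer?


Answer: 1963-09-21

Derivation:
>> ledger record(k→fla, v→stuno)
<< nil
>> dayspinner monthhop(n→19)
<< 1964-01-09
>> dayspinner stepdays(n→-110)
<< 1963-09-21
>> ledger census()
<< 1
>> ledger index()
<< [fla]
>> ledger pull(k→fla)
<< stuno
>> ledger record(k→flipez, v→-846)
<< nil
>> dayspinner spanto(d→1963-04-19)
<< -155


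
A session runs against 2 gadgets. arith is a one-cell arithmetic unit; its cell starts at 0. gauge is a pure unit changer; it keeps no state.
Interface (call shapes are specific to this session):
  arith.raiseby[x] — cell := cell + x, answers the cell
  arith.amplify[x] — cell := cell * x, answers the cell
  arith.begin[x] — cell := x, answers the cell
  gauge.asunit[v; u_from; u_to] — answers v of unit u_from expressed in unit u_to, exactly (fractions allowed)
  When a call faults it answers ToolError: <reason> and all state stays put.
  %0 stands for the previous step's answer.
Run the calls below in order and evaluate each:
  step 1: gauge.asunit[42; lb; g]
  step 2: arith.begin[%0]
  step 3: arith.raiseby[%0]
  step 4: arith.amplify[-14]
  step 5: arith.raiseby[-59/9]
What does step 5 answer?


>>> asunit v=42 u_from=lb u_to=g
[out] 952543977/50000
>>> begin x=%0
[out] 952543977/50000
>>> raiseby x=%0
[out] 952543977/25000
>>> amplify x=-14
[out] -6667807839/12500
>>> raiseby x=-59/9
[out] -60011008051/112500

Answer: -60011008051/112500


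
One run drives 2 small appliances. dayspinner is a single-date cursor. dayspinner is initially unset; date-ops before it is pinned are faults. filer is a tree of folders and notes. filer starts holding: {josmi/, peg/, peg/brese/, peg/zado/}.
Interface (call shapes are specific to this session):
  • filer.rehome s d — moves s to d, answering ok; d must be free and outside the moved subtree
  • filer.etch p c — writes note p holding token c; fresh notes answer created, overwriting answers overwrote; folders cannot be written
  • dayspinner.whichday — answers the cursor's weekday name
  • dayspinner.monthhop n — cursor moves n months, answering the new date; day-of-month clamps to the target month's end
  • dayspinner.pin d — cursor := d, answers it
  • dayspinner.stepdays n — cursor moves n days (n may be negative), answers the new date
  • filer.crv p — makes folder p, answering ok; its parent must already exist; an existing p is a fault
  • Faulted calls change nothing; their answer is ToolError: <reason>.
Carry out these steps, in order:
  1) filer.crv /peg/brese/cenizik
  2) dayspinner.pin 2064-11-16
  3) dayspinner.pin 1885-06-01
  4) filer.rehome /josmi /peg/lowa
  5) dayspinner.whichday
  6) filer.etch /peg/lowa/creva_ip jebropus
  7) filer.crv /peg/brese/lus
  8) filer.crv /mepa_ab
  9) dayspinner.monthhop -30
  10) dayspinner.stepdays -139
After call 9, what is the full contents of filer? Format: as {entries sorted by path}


-> crv(p→/peg/brese/cenizik)
<- ok
-> pin(d→2064-11-16)
<- 2064-11-16
-> pin(d→1885-06-01)
<- 1885-06-01
-> rehome(s→/josmi, d→/peg/lowa)
<- ok
-> whichday()
<- Monday
-> etch(p→/peg/lowa/creva_ip, c→jebropus)
<- created
-> crv(p→/peg/brese/lus)
<- ok
-> crv(p→/mepa_ab)
<- ok
-> monthhop(n→-30)
<- 1882-12-01
-> stepdays(n→-139)
<- 1882-07-15

Answer: {mepa_ab/, peg/, peg/brese/, peg/brese/cenizik/, peg/brese/lus/, peg/lowa/, peg/lowa/creva_ip=jebropus, peg/zado/}


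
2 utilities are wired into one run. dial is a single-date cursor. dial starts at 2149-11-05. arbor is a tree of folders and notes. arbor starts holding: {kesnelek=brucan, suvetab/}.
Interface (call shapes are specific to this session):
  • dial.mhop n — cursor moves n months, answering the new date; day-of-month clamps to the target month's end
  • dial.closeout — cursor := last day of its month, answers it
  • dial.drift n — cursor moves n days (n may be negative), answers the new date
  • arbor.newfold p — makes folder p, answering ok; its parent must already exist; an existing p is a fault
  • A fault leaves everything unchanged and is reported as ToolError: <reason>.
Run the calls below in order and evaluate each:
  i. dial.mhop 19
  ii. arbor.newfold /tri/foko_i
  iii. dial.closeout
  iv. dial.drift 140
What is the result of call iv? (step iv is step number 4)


-> mhop(n→19)
<- 2151-06-05
-> newfold(p→/tri/foko_i)
<- ToolError: no parent
-> closeout()
<- 2151-06-30
-> drift(n→140)
<- 2151-11-17

Answer: 2151-11-17


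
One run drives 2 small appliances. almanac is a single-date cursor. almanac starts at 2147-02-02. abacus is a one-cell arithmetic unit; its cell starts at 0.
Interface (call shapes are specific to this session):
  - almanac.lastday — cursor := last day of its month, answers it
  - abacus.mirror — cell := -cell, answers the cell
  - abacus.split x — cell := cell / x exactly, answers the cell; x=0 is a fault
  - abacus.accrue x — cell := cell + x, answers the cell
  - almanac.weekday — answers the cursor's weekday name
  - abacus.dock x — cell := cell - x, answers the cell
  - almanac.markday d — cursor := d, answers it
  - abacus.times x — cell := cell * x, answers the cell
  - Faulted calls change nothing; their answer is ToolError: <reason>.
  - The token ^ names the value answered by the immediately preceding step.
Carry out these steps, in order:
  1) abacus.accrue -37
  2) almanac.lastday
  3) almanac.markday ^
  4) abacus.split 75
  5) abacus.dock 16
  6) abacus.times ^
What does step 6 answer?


I invoke abacus.accrue with x=-37, which returns -37.
Using almanac.lastday(): 2147-02-28.
Next I call almanac.markday with d=^, yielding 2147-02-28.
Next I call abacus.split with x=75, and see -37/75.
Using abacus.dock with x=16, giving -1237/75.
Then abacus.times with x=^, which returns 1530169/5625.

Answer: 1530169/5625


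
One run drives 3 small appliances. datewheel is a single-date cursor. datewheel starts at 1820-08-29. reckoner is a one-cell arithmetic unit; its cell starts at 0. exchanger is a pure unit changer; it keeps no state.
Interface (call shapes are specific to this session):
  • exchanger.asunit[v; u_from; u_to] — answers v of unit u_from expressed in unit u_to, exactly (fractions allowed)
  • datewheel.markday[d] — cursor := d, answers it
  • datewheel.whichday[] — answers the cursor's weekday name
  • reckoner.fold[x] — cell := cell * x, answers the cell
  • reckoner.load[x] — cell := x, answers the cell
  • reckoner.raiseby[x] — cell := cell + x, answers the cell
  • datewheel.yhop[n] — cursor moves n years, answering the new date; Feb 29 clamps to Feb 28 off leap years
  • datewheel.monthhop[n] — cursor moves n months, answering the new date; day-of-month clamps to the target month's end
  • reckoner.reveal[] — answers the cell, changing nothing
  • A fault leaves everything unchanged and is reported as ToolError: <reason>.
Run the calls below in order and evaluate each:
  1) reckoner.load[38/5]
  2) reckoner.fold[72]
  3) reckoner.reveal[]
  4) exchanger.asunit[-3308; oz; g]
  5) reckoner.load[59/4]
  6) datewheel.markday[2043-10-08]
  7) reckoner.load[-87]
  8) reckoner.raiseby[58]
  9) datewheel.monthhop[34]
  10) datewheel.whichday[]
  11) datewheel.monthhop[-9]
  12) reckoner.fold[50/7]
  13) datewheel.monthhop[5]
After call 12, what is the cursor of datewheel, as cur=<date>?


==> reckoner.load(x: 38/5)
<== 38/5
==> reckoner.fold(x: 72)
<== 2736/5
==> reckoner.reveal()
<== 2736/5
==> exchanger.asunit(v: -3308, u_from: oz, u_to: g)
<== -37512088999/400000
==> reckoner.load(x: 59/4)
<== 59/4
==> datewheel.markday(d: 2043-10-08)
<== 2043-10-08
==> reckoner.load(x: -87)
<== -87
==> reckoner.raiseby(x: 58)
<== -29
==> datewheel.monthhop(n: 34)
<== 2046-08-08
==> datewheel.whichday()
<== Wednesday
==> datewheel.monthhop(n: -9)
<== 2045-11-08
==> reckoner.fold(x: 50/7)
<== -1450/7
==> datewheel.monthhop(n: 5)
<== 2046-04-08

Answer: cur=2045-11-08


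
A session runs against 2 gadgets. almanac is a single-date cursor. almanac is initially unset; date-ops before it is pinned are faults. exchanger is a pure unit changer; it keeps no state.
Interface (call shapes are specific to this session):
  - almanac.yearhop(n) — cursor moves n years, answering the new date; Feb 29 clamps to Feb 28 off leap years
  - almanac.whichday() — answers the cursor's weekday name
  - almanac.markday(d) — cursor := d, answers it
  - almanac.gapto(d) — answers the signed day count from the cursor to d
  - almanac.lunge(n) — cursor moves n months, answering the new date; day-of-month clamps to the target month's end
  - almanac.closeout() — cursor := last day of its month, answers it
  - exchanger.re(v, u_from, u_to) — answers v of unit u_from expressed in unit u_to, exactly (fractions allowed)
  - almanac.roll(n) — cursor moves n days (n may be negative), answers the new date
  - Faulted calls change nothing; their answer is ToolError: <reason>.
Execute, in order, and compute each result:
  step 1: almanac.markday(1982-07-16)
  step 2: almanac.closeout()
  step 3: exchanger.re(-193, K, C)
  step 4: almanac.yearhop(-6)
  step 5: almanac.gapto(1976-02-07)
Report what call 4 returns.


>>> markday 1982-07-16
  1982-07-16
>>> closeout
  1982-07-31
>>> re -193 K C
  -9323/20
>>> yearhop -6
  1976-07-31
>>> gapto 1976-02-07
  -175

Answer: 1976-07-31


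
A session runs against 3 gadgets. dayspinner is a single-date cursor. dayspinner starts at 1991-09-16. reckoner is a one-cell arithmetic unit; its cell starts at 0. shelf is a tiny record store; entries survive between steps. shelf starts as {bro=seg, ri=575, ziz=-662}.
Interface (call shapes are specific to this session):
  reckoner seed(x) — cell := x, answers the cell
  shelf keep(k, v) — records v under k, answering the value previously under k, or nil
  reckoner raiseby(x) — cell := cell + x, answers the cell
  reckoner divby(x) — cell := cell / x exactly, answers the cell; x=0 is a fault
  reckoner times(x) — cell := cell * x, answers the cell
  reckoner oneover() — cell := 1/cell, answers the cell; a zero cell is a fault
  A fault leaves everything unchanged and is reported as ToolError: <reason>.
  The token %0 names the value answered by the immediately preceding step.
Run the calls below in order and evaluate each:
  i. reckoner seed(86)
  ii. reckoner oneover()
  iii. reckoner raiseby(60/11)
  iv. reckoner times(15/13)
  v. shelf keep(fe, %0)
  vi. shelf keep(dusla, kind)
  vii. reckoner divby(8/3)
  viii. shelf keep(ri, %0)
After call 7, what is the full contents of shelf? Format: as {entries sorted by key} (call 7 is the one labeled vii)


! 1. reckoner seed(x: 86) -> 86
! 2. reckoner oneover() -> 1/86
! 3. reckoner raiseby(x: 60/11) -> 5171/946
! 4. reckoner times(x: 15/13) -> 77565/12298
! 5. shelf keep(k: fe, v: %0) -> nil
! 6. shelf keep(k: dusla, v: kind) -> nil
! 7. reckoner divby(x: 8/3) -> 232695/98384
! 8. shelf keep(k: ri, v: %0) -> 575

Answer: {bro=seg, dusla=kind, fe=77565/12298, ri=575, ziz=-662}


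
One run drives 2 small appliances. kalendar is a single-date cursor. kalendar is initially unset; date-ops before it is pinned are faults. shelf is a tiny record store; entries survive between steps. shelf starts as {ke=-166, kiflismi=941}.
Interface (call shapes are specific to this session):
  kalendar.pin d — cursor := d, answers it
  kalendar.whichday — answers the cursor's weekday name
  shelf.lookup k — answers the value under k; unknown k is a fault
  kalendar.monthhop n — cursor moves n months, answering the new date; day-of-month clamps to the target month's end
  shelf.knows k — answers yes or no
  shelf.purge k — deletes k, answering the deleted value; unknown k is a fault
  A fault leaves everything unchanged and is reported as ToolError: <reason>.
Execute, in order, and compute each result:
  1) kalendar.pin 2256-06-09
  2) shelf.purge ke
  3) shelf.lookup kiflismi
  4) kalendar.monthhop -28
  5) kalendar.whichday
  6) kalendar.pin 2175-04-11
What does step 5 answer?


Answer: Thursday

Derivation:
==> kalendar.pin(d='2256-06-09')
<== 2256-06-09
==> shelf.purge(k='ke')
<== -166
==> shelf.lookup(k='kiflismi')
<== 941
==> kalendar.monthhop(n='-28')
<== 2254-02-09
==> kalendar.whichday()
<== Thursday
==> kalendar.pin(d='2175-04-11')
<== 2175-04-11


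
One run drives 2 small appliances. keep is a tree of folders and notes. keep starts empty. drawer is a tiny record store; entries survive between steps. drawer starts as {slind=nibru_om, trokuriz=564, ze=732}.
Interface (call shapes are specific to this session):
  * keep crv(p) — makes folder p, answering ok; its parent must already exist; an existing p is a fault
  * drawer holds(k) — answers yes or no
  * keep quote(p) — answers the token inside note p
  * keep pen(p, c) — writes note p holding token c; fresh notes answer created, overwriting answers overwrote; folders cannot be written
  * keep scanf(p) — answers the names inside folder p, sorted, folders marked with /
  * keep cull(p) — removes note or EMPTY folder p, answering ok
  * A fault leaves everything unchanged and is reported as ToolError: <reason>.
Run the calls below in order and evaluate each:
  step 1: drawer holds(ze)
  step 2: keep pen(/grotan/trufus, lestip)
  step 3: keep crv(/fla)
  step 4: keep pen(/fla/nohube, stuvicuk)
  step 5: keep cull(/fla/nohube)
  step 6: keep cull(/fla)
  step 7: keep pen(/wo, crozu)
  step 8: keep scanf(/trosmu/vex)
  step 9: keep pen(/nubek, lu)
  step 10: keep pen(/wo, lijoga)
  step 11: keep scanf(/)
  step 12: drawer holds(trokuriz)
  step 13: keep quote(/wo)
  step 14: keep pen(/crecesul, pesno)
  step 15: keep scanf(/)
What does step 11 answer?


Then drawer holds using k→ze, and observe yes.
Calling keep pen using p→/grotan/trufus, c→lestip, → ToolError: no parent.
Calling keep crv using p→/fla, yielding ok.
Next I call keep pen using p→/fla/nohube, c→stuvicuk, and see created.
I use keep cull using p→/fla/nohube, yielding ok.
Invoking keep cull using p→/fla: ok.
I try keep pen using p→/wo, c→crozu, which returns created.
I invoke keep scanf using p→/trosmu/vex, and get ToolError: not found.
I run keep pen using p→/nubek, c→lu, — result: created.
I run keep pen using p→/wo, c→lijoga, — result: overwrote.
Using keep scanf using p→/, which returns [nubek, wo].
Calling drawer holds using k→trokuriz, giving yes.
I run keep quote using p→/wo, giving lijoga.
I call keep pen using p→/crecesul, c→pesno, which returns created.
Calling keep scanf using p→/, and see [crecesul, nubek, wo].

Answer: [nubek, wo]
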